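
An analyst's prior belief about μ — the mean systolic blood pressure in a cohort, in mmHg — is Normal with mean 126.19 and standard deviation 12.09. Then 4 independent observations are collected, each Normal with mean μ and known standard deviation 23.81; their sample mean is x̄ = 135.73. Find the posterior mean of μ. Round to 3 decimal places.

Posterior mean ≈ 131.034

Prior precision 1/τ₀² = 1/12.09² = 0.00684144; data precision n/σ² = 4/23.81² = 0.00705572.
Posterior precision = 0.00684144 + 0.00705572 = 0.0138972.
Posterior mean = (0.00684144·126.19 + 0.00705572·135.73) / 0.0138972 = 131.034.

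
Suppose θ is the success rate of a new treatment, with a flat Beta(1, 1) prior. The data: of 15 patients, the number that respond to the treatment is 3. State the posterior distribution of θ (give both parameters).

Observing 3 successes and 12 failures updates Beta(1, 1) by adding the success and failure counts to the two shape parameters: α = 1+3 = 4, β = 1+12 = 13.

Posterior: Beta(4, 13)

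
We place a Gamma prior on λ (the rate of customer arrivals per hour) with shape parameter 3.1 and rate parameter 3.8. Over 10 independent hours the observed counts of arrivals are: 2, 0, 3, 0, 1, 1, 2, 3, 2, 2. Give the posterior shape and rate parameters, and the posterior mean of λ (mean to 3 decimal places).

Posterior: Gamma(shape=19.1, rate=13.8); mean ≈ 1.384

Total count ∑xᵢ = 16 over n = 10 hours.
Gamma is conjugate to the Poisson likelihood: posterior is Gamma(shape = 3.1+16 = 19.1, rate = 3.8+10 = 13.8).
Posterior mean = shape/rate = 19.1/13.8 = 1.384.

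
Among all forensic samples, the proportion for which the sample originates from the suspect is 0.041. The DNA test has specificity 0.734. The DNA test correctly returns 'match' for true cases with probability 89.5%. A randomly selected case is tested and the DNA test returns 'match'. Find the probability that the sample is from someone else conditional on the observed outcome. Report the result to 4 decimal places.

Write H for 'the sample originates from the suspect'. Prior odds H:¬H = 0.041/0.959 = 0.042753. For the 'match' outcome, the likelihood ratio is 0.895/0.266 = 3.3647.
Posterior odds = 0.042753 × 3.3647 = 0.14385, so P(H|E) = 0.14385/(1+0.14385) = 0.1258. Then P(¬H|E) = 1 − 0.1258 = 0.8742.

P(¬H | E) ≈ 0.8742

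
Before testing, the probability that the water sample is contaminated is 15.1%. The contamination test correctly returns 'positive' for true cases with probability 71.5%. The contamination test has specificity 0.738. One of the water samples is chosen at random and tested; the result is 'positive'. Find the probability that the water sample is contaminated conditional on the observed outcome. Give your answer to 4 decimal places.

P(H | E) ≈ 0.3268

Let H be the event that the water sample is contaminated. P(H) = 0.151, so P(¬H) = 0.849. With E the 'positive' result, P(E|H) = 0.715 and P(E|¬H) = 0.262.
P(E) = 0.715·0.151 + 0.262·0.849 = 0.10796 + 0.22244 = 0.33040.
By Bayes' theorem, P(H|E) = 0.10796 / 0.33040 = 0.3268.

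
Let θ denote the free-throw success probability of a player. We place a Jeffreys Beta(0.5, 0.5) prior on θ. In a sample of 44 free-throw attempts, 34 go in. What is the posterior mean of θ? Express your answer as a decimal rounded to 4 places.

Observing 34 successes and 10 failures updates Beta(0.5, 0.5) by adding the success and failure counts to the two shape parameters: α = 0.5+34 = 34.5, β = 0.5+10 = 10.5.
E[θ | data] = 34.5/(34.5+10.5) = 0.7667.

Posterior mean ≈ 0.7667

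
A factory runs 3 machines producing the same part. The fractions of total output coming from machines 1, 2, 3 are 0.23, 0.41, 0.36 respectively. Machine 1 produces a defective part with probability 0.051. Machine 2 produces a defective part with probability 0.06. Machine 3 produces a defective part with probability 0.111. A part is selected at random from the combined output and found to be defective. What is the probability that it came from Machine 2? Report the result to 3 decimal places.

Posterior probability ≈ 0.322

P(defective|M1) = 0.051; P(defective|M2) = 0.06; P(defective|M3) = 0.111.
Prior × likelihood for each source: 0.23·0.051=0.01173, 0.41·0.06=0.02460, 0.36·0.111=0.03996. Summing gives P(defective) = 0.076290.
P(Machine 2 | defective) = 0.02460 / 0.076290 = 0.322.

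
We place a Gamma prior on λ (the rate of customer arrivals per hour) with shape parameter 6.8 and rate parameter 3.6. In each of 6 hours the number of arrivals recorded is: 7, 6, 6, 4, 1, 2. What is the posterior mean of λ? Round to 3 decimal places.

The Poisson likelihood adds the total count to the shape and the number of exposure periods to the rate. Here ∑xᵢ = 26 and n = 6, so shape 6.8→32.8 and rate 3.6→9.6.
Posterior mean = shape/rate = 32.8/9.6 = 3.417.

Posterior mean ≈ 3.417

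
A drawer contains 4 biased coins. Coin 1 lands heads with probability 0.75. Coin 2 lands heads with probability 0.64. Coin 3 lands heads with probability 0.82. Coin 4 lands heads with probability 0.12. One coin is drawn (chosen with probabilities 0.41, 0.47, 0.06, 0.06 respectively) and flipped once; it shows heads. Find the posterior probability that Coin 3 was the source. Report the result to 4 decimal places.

Posterior probability ≈ 0.0740

P(heads|C1) = 0.75; P(heads|C2) = 0.64; P(heads|C3) = 0.82; P(heads|C4) = 0.12.
Prior × likelihood for each source: 0.41·0.75=0.3075, 0.47·0.64=0.3008, 0.06·0.82=0.04920, 0.06·0.12=0.007200. Summing gives P(heads) = 0.66470.
P(Coin 3 | heads) = 0.04920 / 0.66470 = 0.0740.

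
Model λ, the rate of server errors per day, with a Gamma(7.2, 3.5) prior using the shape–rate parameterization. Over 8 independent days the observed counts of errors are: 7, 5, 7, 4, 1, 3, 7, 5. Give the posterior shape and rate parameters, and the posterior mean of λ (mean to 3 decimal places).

Posterior: Gamma(shape=46.2, rate=11.5); mean ≈ 4.017

Total count ∑xᵢ = 39 over n = 8 days.
Gamma is conjugate to the Poisson likelihood: posterior is Gamma(shape = 7.2+39 = 46.2, rate = 3.5+8 = 11.5).
Posterior mean = shape/rate = 46.2/11.5 = 4.017.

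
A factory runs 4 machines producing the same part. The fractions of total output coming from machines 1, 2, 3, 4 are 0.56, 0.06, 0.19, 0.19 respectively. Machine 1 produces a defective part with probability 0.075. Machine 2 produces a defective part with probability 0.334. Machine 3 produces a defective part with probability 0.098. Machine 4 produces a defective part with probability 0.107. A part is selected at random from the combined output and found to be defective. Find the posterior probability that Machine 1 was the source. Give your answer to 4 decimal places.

Posterior probability ≈ 0.4159

P(defective|M1) = 0.075; P(defective|M2) = 0.334; P(defective|M3) = 0.098; P(defective|M4) = 0.107.
Prior × likelihood for each source: 0.56·0.075=0.04200, 0.06·0.334=0.02004, 0.19·0.098=0.01862, 0.19·0.107=0.02033. Summing gives P(defective) = 0.10099.
P(Machine 1 | defective) = 0.04200 / 0.10099 = 0.4159.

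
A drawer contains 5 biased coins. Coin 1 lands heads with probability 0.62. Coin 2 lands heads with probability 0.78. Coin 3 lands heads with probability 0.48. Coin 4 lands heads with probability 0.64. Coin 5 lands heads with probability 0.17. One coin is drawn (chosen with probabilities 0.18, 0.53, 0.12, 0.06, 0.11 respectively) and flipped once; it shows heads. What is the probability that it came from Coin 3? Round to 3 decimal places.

P(heads|C1) = 0.62; P(heads|C2) = 0.78; P(heads|C3) = 0.48; P(heads|C4) = 0.64; P(heads|C5) = 0.17.
Prior × likelihood for each source: 0.18·0.62=0.1116, 0.53·0.78=0.4134, 0.12·0.48=0.05760, 0.06·0.64=0.03840, 0.11·0.17=0.01870. Summing gives P(heads) = 0.63970.
P(Coin 3 | heads) = 0.05760 / 0.63970 = 0.090.

Posterior probability ≈ 0.090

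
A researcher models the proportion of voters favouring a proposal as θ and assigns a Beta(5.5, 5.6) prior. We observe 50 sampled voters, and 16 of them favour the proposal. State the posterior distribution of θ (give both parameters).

Observing 16 successes and 34 failures updates Beta(5.5, 5.6) by adding the success and failure counts to the two shape parameters: α = 5.5+16 = 21.5, β = 5.6+34 = 39.6.

Posterior: Beta(21.5, 39.6)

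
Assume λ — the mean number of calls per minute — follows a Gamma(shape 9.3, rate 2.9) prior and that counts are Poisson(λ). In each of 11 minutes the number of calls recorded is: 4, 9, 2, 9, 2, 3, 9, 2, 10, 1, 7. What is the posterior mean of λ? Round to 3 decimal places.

Posterior mean ≈ 4.842

The Poisson likelihood adds the total count to the shape and the number of exposure periods to the rate. Here ∑xᵢ = 58 and n = 11, so shape 9.3→67.3 and rate 2.9→13.9.
Posterior mean = shape/rate = 67.3/13.9 = 4.842.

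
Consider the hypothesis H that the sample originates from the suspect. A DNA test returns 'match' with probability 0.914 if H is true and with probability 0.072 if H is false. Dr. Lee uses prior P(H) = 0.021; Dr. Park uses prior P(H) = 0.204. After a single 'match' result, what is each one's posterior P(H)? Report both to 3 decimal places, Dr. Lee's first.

Dr. Lee: 0.214; Dr. Park: 0.765

P('+'|H) = 0.914, P('+'|¬H) = 0.072.
Dr. Lee: numerator 0.914·0.021 = 0.019194; evidence = 0.019194+0.072·0.979 = 0.089682; posterior = 0.214.
Dr. Park: numerator 0.914·0.204 = 0.18646; evidence = 0.18646+0.072·0.796 = 0.24377; posterior = 0.765.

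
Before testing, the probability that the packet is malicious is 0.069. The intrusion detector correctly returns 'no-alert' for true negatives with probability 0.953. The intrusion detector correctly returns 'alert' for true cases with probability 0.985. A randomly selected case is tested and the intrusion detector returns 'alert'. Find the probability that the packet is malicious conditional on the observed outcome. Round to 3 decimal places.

Let H be the event that the packet is malicious. P(H) = 0.069, so P(¬H) = 0.931. With E the 'alert' result, P(E|H) = 0.985 and P(E|¬H) = 0.047.
P(E) = 0.985·0.069 + 0.047·0.931 = 0.067965 + 0.043757 = 0.11172.
By Bayes' theorem, P(H|E) = 0.067965 / 0.11172 = 0.608.

P(H | E) ≈ 0.608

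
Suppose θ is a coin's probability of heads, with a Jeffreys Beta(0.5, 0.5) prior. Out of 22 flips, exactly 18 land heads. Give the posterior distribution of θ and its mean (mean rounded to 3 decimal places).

Posterior: Beta(18.5, 4.5); mean ≈ 0.804

Observing 18 successes and 4 failures updates Beta(0.5, 0.5) by adding the success and failure counts to the two shape parameters: α = 0.5+18 = 18.5, β = 0.5+4 = 4.5.
E[θ | data] = 18.5/(18.5+4.5) = 0.804.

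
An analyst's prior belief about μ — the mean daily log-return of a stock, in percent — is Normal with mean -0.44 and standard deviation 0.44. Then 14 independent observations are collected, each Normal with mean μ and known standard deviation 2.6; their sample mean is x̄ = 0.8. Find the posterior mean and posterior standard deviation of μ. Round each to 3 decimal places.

With known σ, the Normal prior is conjugate. Weight on the data is w = (n/σ²)/(n/σ² + 1/τ₀²) = 2.07101/(2.07101+5.16529) = 0.28620.
Posterior mean = w·x̄ + (1−w)·μ₀ = 0.28620·0.8 + 0.71380·-0.44 = -0.085. Posterior variance = 1/(2.07101+5.16529) = 0.138192, so SD = 0.372.

Posterior mean ≈ -0.085; posterior SD ≈ 0.372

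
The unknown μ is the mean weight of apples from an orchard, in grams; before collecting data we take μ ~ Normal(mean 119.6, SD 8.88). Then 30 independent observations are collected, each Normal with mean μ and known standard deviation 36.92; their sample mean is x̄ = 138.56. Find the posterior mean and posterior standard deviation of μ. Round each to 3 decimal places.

Posterior mean ≈ 131.629; posterior SD ≈ 5.369

With known σ, the Normal prior is conjugate. Weight on the data is w = (n/σ²)/(n/σ² + 1/τ₀²) = 0.0220089/(0.0220089+0.0126816) = 0.63444.
Posterior mean = w·x̄ + (1−w)·μ₀ = 0.63444·138.56 + 0.36556·119.6 = 131.629. Posterior variance = 1/(0.0220089+0.0126816) = 28.8264, so SD = 5.369.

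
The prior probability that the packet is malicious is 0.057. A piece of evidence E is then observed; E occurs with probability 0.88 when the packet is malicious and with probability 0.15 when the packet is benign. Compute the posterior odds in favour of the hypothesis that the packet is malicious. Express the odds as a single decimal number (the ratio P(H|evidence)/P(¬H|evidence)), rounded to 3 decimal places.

Prior odds = 0.057/(1−0.057) = 0.060445.
Likelihood ratio for E = 0.88/0.15 = 5.8667.
Posterior odds = prior odds × LR = 0.35461.

Posterior odds ≈ 0.355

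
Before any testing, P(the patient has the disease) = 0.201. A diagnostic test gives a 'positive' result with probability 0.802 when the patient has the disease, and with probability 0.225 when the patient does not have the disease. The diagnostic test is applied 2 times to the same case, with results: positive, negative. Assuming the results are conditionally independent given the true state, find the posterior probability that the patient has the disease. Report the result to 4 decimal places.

With H the event that the patient has the disease, the joint likelihood of the observed sequence is P(data|H) = 0.802·0.198 = 0.15880 and P(data|¬H) = 0.225·0.775 = 0.17438.
Bayes: P(H|data) = 0.201·0.15880 / (0.201·0.15880 + 0.799·0.17438) = 0.031918/0.17124 = 0.1864.

Posterior P(H) ≈ 0.1864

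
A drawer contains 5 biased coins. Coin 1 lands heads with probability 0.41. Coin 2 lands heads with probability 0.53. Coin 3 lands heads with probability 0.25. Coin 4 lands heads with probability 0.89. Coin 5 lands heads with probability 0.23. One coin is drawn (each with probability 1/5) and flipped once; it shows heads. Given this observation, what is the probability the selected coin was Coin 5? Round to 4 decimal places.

P(heads|C1) = 0.41; P(heads|C2) = 0.53; P(heads|C3) = 0.25; P(heads|C4) = 0.89; P(heads|C5) = 0.23.
Prior × likelihood for each source: 0.2·0.41=0.08200, 0.2·0.53=0.1060, 0.2·0.25=0.05000, 0.2·0.89=0.1780, 0.2·0.23=0.04600. Summing gives P(heads) = 0.46200.
P(Coin 5 | heads) = 0.04600 / 0.46200 = 0.0996.

Posterior probability ≈ 0.0996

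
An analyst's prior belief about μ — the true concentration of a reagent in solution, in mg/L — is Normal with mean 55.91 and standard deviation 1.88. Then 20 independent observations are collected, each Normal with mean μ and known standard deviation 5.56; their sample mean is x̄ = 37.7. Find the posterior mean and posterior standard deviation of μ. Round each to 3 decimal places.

With known σ, the Normal prior is conjugate. Weight on the data is w = (n/σ²)/(n/σ² + 1/τ₀²) = 0.646964/(0.646964+0.282933) = 0.69574.
Posterior mean = w·x̄ + (1−w)·μ₀ = 0.69574·37.7 + 0.30426·55.91 = 43.241. Posterior variance = 1/(0.646964+0.282933) = 1.07539, so SD = 1.037.

Posterior mean ≈ 43.241; posterior SD ≈ 1.037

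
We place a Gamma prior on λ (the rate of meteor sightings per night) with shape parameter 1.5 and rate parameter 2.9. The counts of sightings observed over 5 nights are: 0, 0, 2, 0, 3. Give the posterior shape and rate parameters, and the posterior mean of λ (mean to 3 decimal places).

Total count ∑xᵢ = 5 over n = 5 nights.
Gamma is conjugate to the Poisson likelihood: posterior is Gamma(shape = 1.5+5 = 6.5, rate = 2.9+5 = 7.9).
E[λ | data] = 6.5/7.9 = 0.823.

Posterior: Gamma(shape=6.5, rate=7.9); mean ≈ 0.823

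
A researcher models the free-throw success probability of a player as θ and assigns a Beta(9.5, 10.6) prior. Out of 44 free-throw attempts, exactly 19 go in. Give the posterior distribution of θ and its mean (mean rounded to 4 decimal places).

Observing 19 successes and 25 failures updates Beta(9.5, 10.6) by adding the success and failure counts to the two shape parameters: α = 9.5+19 = 28.5, β = 10.6+25 = 35.6.
E[θ | data] = 28.5/(28.5+35.6) = 0.4446.

Posterior: Beta(28.5, 35.6); mean ≈ 0.4446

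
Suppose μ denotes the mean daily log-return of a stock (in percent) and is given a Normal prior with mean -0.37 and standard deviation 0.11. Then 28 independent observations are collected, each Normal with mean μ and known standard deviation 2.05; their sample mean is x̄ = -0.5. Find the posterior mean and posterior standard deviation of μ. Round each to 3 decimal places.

Posterior mean ≈ -0.380; posterior SD ≈ 0.106

Prior precision 1/τ₀² = 1/0.11² = 82.6446; data precision n/σ² = 28/2.05² = 6.66270.
Posterior precision = 82.6446 + 6.66270 = 89.3073, giving posterior SD = 1/√89.3073 = 0.106.
Posterior mean = (82.6446·-0.37 + 6.66270·-0.5) / 89.3073 = -0.380.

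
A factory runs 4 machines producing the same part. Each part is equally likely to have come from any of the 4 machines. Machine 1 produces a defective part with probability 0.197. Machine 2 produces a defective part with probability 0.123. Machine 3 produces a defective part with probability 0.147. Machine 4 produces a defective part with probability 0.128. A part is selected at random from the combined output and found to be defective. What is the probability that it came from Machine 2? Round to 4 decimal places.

Tabulate prior·likelihood by source: [1] prior 0.25, lik 0.197, product 0.04925; [2] prior 0.25, lik 0.123, product 0.03075; [3] prior 0.25, lik 0.147, product 0.03675; [4] prior 0.25, lik 0.128, product 0.03200.
Normalizing constant = 0.14875; the posterior for Machine 2 is its product over the sum, 0.03075/0.14875 = 0.2067.

Posterior probability ≈ 0.2067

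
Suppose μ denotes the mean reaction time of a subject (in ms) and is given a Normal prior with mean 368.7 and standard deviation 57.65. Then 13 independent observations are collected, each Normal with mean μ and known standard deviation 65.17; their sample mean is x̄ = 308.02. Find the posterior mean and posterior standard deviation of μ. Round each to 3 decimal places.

Posterior mean ≈ 313.451; posterior SD ≈ 17.247

With known σ, the Normal prior is conjugate. Weight on the data is w = (n/σ²)/(n/σ² + 1/τ₀²) = 0.00306089/(0.00306089+0.00030089) = 0.91050.
Posterior mean = w·x̄ + (1−w)·μ₀ = 0.91050·308.02 + 0.089502·368.7 = 313.451. Posterior variance = 1/(0.00306089+0.00030089) = 297.462, so SD = 17.247.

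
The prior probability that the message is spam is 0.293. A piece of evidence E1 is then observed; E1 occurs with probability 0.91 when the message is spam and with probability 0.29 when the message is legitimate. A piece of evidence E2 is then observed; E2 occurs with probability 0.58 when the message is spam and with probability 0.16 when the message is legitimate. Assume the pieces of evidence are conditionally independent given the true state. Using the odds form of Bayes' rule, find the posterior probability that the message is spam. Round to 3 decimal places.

Posterior probability ≈ 0.825

Prior odds = 0.293/(1−0.293) = 0.41443. In log-odds, ln(0.41443) = -0.88086.
Add log likelihood ratios: ln(3.1379) + ln(3.6250) = 2.4314.
Posterior log-odds = 1.5506, so posterior odds = exp(1.5506) = 4.7141. Converting, P(H|E) = 4.7141/5.7141 = 0.825.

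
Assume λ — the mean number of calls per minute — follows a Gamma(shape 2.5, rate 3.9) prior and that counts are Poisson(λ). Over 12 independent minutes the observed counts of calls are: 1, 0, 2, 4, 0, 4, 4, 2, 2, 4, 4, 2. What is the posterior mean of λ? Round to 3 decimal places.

Posterior mean ≈ 1.981

Total count ∑xᵢ = 29 over n = 12 minutes.
Gamma is conjugate to the Poisson likelihood: posterior is Gamma(shape = 2.5+29 = 31.5, rate = 3.9+12 = 15.9).
E[λ | data] = 31.5/15.9 = 1.981.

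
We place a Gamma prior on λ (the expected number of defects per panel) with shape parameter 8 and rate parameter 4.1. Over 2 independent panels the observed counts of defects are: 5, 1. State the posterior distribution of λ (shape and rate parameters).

The Poisson likelihood adds the total count to the shape and the number of exposure periods to the rate. Here ∑xᵢ = 6 and n = 2, so shape 8→14 and rate 4.1→6.1.

Posterior: Gamma(shape=14, rate=6.1)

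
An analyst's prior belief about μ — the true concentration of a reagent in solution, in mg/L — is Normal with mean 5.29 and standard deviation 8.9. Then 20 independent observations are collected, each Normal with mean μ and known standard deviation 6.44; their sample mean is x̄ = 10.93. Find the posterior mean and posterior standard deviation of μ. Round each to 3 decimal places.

Prior precision 1/τ₀² = 1/8.9² = 0.0126247; data precision n/σ² = 20/6.44² = 0.482234.
Posterior precision = 0.0126247 + 0.482234 = 0.494859, giving posterior SD = 1/√0.494859 = 1.422.
Posterior mean = (0.0126247·5.29 + 0.482234·10.93) / 0.494859 = 10.786.

Posterior mean ≈ 10.786; posterior SD ≈ 1.422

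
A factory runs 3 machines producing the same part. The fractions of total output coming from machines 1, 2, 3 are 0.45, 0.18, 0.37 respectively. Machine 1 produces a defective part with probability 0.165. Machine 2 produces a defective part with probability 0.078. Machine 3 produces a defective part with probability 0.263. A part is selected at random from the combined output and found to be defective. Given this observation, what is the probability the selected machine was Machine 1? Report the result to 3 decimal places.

Posterior probability ≈ 0.400

P(defective|M1) = 0.165; P(defective|M2) = 0.078; P(defective|M3) = 0.263.
Prior × likelihood for each source: 0.45·0.165=0.07425, 0.18·0.078=0.01404, 0.37·0.263=0.09731. Summing gives P(defective) = 0.18560.
P(Machine 1 | defective) = 0.07425 / 0.18560 = 0.400.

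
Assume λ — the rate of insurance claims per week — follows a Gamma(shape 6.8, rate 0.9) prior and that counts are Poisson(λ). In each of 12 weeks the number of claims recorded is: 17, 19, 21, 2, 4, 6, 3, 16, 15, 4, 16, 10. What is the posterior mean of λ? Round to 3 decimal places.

The Poisson likelihood adds the total count to the shape and the number of exposure periods to the rate. Here ∑xᵢ = 133 and n = 12, so shape 6.8→139.8 and rate 0.9→12.9.
Posterior mean = shape/rate = 139.8/12.9 = 10.837.

Posterior mean ≈ 10.837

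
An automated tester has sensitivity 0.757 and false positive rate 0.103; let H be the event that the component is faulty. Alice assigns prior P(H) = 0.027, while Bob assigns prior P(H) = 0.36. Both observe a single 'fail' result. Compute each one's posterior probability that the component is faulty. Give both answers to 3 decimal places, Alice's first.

Alice: 0.169; Bob: 0.805

P('+'|H) = 0.757, P('+'|¬H) = 0.103.
Alice: numerator 0.757·0.027 = 0.020439; evidence = 0.020439+0.103·0.973 = 0.12066; posterior = 0.169.
Bob: numerator 0.757·0.36 = 0.27252; evidence = 0.27252+0.103·0.64 = 0.33844; posterior = 0.805.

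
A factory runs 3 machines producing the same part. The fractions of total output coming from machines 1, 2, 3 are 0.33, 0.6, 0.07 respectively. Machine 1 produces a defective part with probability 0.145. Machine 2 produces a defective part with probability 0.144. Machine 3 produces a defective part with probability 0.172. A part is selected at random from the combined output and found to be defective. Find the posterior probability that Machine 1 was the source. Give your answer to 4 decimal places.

P(defective|M1) = 0.145; P(defective|M2) = 0.144; P(defective|M3) = 0.172.
Prior × likelihood for each source: 0.33·0.145=0.04785, 0.6·0.144=0.08640, 0.07·0.172=0.01204. Summing gives P(defective) = 0.14629.
P(Machine 1 | defective) = 0.04785 / 0.14629 = 0.3271.

Posterior probability ≈ 0.3271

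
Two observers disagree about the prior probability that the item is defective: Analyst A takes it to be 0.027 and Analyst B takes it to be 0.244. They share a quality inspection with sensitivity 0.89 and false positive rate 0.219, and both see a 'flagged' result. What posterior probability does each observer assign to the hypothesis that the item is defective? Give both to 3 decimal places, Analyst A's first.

Analyst A: 0.101; Analyst B: 0.567

P('+'|H) = 0.89, P('+'|¬H) = 0.219.
Analyst A: numerator 0.89·0.027 = 0.024030; evidence = 0.024030+0.219·0.973 = 0.23712; posterior = 0.101.
Analyst B: numerator 0.89·0.244 = 0.21716; evidence = 0.21716+0.219·0.756 = 0.38272; posterior = 0.567.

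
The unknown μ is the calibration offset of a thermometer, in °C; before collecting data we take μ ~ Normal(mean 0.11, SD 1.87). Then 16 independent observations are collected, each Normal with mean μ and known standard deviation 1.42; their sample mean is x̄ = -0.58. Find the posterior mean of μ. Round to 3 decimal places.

Prior precision 1/τ₀² = 1/1.87² = 0.285968; data precision n/σ² = 16/1.42² = 7.93493.
Posterior precision = 0.285968 + 7.93493 = 8.22090.
Posterior mean = (0.285968·0.11 + 7.93493·-0.58) / 8.22090 = -0.556.

Posterior mean ≈ -0.556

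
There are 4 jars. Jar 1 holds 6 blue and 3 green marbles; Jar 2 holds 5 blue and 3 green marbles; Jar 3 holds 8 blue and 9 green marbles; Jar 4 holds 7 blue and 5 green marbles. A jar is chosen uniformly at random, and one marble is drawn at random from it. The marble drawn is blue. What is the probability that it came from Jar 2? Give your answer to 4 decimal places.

Posterior probability ≈ 0.2665

P(blue|Jar 1) = 0.6667; P(blue|Jar 2) = 0.625; P(blue|Jar 3) = 0.4706; P(blue|Jar 4) = 0.5833.
Prior × likelihood for each source: 0.25·0.6667=0.1667, 0.25·0.625=0.1562, 0.25·0.4706=0.1176, 0.25·0.5833=0.1458. Summing gives P(blue) = 0.58640.
P(Jar 2 | blue) = 0.1562 / 0.58640 = 0.2665.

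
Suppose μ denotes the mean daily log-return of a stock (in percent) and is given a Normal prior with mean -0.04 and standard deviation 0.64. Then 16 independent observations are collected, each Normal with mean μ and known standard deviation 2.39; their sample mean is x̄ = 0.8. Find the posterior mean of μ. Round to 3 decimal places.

Prior precision 1/τ₀² = 1/0.64² = 2.44141; data precision n/σ² = 16/2.39² = 2.80107.
Posterior precision = 2.44141 + 2.80107 = 5.24248.
Posterior mean = (2.44141·-0.04 + 2.80107·0.8) / 5.24248 = 0.409.

Posterior mean ≈ 0.409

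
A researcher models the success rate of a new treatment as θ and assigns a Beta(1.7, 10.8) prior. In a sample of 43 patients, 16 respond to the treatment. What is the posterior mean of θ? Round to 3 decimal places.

Observing 16 successes and 27 failures updates Beta(1.7, 10.8) by adding the success and failure counts to the two shape parameters: α = 1.7+16 = 17.7, β = 10.8+27 = 37.8.
Posterior mean = α/(α+β) = 17.7/55.5 = 0.319.

Posterior mean ≈ 0.319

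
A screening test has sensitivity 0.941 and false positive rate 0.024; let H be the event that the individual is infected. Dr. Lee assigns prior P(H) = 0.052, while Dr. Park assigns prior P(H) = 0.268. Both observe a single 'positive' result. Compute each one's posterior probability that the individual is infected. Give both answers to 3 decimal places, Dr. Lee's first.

The likelihood ratio for a 'positive' result is 0.941/0.024 = 39.208.
Dr. Lee: prior odds 0.052/0.948 = 0.054852; posterior odds 2.1507; posterior probability 0.683.
Dr. Park: prior odds 0.268/0.732 = 0.36612; posterior odds 14.355; posterior probability 0.935.

Dr. Lee: 0.683; Dr. Park: 0.935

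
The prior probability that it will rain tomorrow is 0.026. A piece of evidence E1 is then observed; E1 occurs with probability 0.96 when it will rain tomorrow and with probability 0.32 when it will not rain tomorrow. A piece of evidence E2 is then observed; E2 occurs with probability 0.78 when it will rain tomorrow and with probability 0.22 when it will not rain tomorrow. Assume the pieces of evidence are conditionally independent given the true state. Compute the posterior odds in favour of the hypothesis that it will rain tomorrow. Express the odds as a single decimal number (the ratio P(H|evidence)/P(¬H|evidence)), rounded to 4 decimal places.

Prior odds = 0.026/(1−0.026) = 0.026694.
Likelihood ratio for E1 = 0.96/0.32 = 3.0000.
Likelihood ratio for E2 = 0.78/0.22 = 3.5455.
Posterior odds = prior odds × LR₁ × LR₂ = 0.28393.

Posterior odds ≈ 0.2839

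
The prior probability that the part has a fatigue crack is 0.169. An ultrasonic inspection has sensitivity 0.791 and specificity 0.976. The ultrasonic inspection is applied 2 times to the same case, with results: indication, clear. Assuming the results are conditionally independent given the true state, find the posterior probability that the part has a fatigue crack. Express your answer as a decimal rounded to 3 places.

Let H be the event that the part has a fatigue crack; start with P(H) = 0.169. P('indication'|H) = 0.791, P('indication'|¬H) = 0.024.
Update on result 1 ('indication'): P(H) ← 0.791·0.1690 / (0.791·0.1690 + 0.024·0.8310) = 0.13368/0.15362 = 0.8702.
Update on result 2 ('clear'): P(H) ← 0.209·0.8702 / (0.209·0.8702 + 0.976·0.1298) = 0.18187/0.30858 = 0.5894.

Posterior P(H) ≈ 0.589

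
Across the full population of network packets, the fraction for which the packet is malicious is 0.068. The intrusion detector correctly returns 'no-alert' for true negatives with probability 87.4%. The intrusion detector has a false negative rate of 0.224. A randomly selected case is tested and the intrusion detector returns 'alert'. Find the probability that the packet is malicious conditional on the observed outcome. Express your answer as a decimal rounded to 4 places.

P(H | E) ≈ 0.3100

Write H for 'the packet is malicious'. Prior odds H:¬H = 0.068/0.932 = 0.072961. For the 'alert' outcome, the likelihood ratio is 0.776/0.126 = 6.1587.
Posterior odds = 0.072961 × 6.1587 = 0.44935, so P(H|E) = 0.44935/(1+0.44935) = 0.3100.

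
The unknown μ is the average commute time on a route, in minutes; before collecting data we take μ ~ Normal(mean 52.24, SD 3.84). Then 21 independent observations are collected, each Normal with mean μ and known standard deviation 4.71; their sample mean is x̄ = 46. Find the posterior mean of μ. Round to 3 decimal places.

Prior precision 1/τ₀² = 1/3.84² = 0.0678168; data precision n/σ² = 21/4.71² = 0.946624.
Posterior precision = 0.0678168 + 0.946624 = 1.01444.
Posterior mean = (0.0678168·52.24 + 0.946624·46) / 1.01444 = 46.417.

Posterior mean ≈ 46.417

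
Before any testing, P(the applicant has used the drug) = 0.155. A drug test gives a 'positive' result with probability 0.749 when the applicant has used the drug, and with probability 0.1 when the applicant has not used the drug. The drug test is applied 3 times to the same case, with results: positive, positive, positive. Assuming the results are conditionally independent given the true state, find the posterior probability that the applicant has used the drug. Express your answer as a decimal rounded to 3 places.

With H the event that the applicant has used the drug, the joint likelihood of the observed sequence is P(data|H) = 0.749·0.749·0.749 = 0.42019 and P(data|¬H) = 0.1·0.1·0.1 = 0.0010000.
Bayes: P(H|data) = 0.155·0.42019 / (0.155·0.42019 + 0.845·0.0010000) = 0.065129/0.065974 = 0.9872.

Posterior P(H) ≈ 0.987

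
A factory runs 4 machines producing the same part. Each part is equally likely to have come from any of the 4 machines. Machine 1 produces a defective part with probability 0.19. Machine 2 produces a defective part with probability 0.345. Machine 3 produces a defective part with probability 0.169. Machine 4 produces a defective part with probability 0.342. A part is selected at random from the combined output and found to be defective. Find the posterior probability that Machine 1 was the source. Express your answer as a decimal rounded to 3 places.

Posterior probability ≈ 0.182

Tabulate prior·likelihood by source: [1] prior 0.25, lik 0.19, product 0.04750; [2] prior 0.25, lik 0.345, product 0.08625; [3] prior 0.25, lik 0.169, product 0.04225; [4] prior 0.25, lik 0.342, product 0.08550.
Normalizing constant = 0.26150; the posterior for Machine 1 is its product over the sum, 0.04750/0.26150 = 0.182.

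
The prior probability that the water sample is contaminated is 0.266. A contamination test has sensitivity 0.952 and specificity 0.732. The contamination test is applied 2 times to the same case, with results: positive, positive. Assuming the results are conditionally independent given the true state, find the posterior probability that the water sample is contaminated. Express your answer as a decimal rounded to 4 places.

Posterior P(H) ≈ 0.8206

With H the event that the water sample is contaminated, the joint likelihood of the observed sequence is P(data|H) = 0.952·0.952 = 0.90630 and P(data|¬H) = 0.268·0.268 = 0.071824.
Bayes: P(H|data) = 0.266·0.90630 / (0.266·0.90630 + 0.734·0.071824) = 0.24108/0.29380 = 0.8206.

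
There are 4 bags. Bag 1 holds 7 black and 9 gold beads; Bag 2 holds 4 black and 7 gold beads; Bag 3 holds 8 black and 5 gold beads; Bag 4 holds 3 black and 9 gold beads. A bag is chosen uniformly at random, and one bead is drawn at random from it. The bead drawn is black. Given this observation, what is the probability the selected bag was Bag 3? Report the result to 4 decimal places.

P(black|Bag 1) = 0.4375; P(black|Bag 2) = 0.3636; P(black|Bag 3) = 0.6154; P(black|Bag 4) = 0.25.
Prior × likelihood for each source: 0.25·0.4375=0.1094, 0.25·0.3636=0.09091, 0.25·0.6154=0.1538, 0.25·0.25=0.06250. Summing gives P(black) = 0.41663.
P(Bag 3 | black) = 0.1538 / 0.41663 = 0.3693.

Posterior probability ≈ 0.3693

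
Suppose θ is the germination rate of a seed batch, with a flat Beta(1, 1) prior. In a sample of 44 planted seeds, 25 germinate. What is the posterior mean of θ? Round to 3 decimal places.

Posterior mean ≈ 0.565

Observing 25 successes and 19 failures updates Beta(1, 1) by adding the success and failure counts to the two shape parameters: α = 1+25 = 26, β = 1+19 = 20.
E[θ | data] = 26/(26+20) = 0.565.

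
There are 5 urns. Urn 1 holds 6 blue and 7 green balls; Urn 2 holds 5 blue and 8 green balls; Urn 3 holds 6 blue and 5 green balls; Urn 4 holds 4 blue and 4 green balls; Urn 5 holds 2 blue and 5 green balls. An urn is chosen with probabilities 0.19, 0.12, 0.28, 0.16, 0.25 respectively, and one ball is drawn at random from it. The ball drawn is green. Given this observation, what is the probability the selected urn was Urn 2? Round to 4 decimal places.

P(green|Urn 1) = 0.5385; P(green|Urn 2) = 0.6154; P(green|Urn 3) = 0.4545; P(green|Urn 4) = 0.5; P(green|Urn 5) = 0.7143.
Prior × likelihood for each source: 0.19·0.5385=0.1023, 0.12·0.6154=0.07385, 0.28·0.4545=0.1273, 0.16·0.5=0.08000, 0.25·0.7143=0.1786. Summing gives P(green) = 0.56200.
P(Urn 2 | green) = 0.07385 / 0.56200 = 0.1314.

Posterior probability ≈ 0.1314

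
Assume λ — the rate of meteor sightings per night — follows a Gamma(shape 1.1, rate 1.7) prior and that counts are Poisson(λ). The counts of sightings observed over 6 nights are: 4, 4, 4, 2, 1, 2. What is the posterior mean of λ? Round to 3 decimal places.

Total count ∑xᵢ = 17 over n = 6 nights.
Gamma is conjugate to the Poisson likelihood: posterior is Gamma(shape = 1.1+17 = 18.1, rate = 1.7+6 = 7.7).
E[λ | data] = 18.1/7.7 = 2.351.

Posterior mean ≈ 2.351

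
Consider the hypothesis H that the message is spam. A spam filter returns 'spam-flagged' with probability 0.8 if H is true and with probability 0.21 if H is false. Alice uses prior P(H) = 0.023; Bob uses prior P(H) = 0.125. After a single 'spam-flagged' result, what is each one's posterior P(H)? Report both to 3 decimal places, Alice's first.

Alice: 0.082; Bob: 0.352

P('+'|H) = 0.8, P('+'|¬H) = 0.21.
Alice: numerator 0.8·0.023 = 0.018400; evidence = 0.018400+0.21·0.977 = 0.22357; posterior = 0.082.
Bob: numerator 0.8·0.125 = 0.10000; evidence = 0.10000+0.21·0.875 = 0.28375; posterior = 0.352.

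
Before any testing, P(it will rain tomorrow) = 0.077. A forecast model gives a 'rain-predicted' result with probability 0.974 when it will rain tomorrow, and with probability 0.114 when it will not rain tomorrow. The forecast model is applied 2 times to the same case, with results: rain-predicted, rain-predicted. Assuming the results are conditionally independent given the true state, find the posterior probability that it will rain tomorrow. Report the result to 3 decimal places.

Posterior P(H) ≈ 0.859

Let H be the event that it will rain tomorrow; start with P(H) = 0.077. P('rain-predicted'|H) = 0.974, P('rain-predicted'|¬H) = 0.114.
Update on result 1 ('rain-predicted'): P(H) ← 0.974·0.0770 / (0.974·0.0770 + 0.114·0.9230) = 0.074998/0.18022 = 0.4161.
Update on result 2 ('rain-predicted'): P(H) ← 0.974·0.4161 / (0.974·0.4161 + 0.114·0.5839) = 0.40533/0.47189 = 0.8590.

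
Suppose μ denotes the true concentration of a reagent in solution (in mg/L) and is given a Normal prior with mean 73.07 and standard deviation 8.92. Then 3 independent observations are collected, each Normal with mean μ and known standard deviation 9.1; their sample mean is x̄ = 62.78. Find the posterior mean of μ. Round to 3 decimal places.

Posterior mean ≈ 65.430

With known σ, the Normal prior is conjugate. Weight on the data is w = (n/σ²)/(n/σ² + 1/τ₀²) = 0.0362275/(0.0362275+0.0125681) = 0.74243.
Posterior mean = w·x̄ + (1−w)·μ₀ = 0.74243·62.78 + 0.25757·73.07 = 65.430.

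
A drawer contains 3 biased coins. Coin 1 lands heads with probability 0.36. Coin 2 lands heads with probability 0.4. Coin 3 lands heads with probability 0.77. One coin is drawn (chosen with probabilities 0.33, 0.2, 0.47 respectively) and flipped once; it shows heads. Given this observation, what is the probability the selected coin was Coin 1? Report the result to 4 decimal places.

Posterior probability ≈ 0.2119

P(heads|C1) = 0.36; P(heads|C2) = 0.4; P(heads|C3) = 0.77.
Prior × likelihood for each source: 0.33·0.36=0.1188, 0.2·0.4=0.08000, 0.47·0.77=0.3619. Summing gives P(heads) = 0.56070.
P(Coin 1 | heads) = 0.1188 / 0.56070 = 0.2119.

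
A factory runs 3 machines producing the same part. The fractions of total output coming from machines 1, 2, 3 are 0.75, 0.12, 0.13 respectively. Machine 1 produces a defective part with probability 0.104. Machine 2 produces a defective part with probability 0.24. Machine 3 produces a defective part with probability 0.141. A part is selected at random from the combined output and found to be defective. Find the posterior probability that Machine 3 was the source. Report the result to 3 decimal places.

Tabulate prior·likelihood by source: [1] prior 0.75, lik 0.104, product 0.07800; [2] prior 0.12, lik 0.24, product 0.02880; [3] prior 0.13, lik 0.141, product 0.01833.
Normalizing constant = 0.12513; the posterior for Machine 3 is its product over the sum, 0.01833/0.12513 = 0.146.

Posterior probability ≈ 0.146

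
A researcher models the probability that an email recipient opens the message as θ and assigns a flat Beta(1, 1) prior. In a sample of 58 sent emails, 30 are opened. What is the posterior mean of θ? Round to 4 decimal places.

Posterior mean ≈ 0.5167

Observing 30 successes and 28 failures updates Beta(1, 1) by adding the success and failure counts to the two shape parameters: α = 1+30 = 31, β = 1+28 = 29.
E[θ | data] = 31/(31+29) = 0.5167.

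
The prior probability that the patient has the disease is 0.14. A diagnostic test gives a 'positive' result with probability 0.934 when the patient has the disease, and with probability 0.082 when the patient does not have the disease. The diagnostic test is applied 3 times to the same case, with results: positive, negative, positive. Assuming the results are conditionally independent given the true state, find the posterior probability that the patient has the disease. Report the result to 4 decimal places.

Let H be the event that the patient has the disease; start with P(H) = 0.14. P('positive'|H) = 0.934, P('positive'|¬H) = 0.082.
Update on result 1 ('positive'): P(H) ← 0.934·0.1400 / (0.934·0.1400 + 0.082·0.8600) = 0.13076/0.20128 = 0.6496.
Update on result 2 ('negative'): P(H) ← 0.066·0.6496 / (0.066·0.6496 + 0.918·0.3504) = 0.042876/0.36450 = 0.1176.
Update on result 3 ('positive'): P(H) ← 0.934·0.1176 / (0.934·0.1176 + 0.082·0.8824) = 0.10987/0.18222 = 0.6029.

Posterior P(H) ≈ 0.6029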